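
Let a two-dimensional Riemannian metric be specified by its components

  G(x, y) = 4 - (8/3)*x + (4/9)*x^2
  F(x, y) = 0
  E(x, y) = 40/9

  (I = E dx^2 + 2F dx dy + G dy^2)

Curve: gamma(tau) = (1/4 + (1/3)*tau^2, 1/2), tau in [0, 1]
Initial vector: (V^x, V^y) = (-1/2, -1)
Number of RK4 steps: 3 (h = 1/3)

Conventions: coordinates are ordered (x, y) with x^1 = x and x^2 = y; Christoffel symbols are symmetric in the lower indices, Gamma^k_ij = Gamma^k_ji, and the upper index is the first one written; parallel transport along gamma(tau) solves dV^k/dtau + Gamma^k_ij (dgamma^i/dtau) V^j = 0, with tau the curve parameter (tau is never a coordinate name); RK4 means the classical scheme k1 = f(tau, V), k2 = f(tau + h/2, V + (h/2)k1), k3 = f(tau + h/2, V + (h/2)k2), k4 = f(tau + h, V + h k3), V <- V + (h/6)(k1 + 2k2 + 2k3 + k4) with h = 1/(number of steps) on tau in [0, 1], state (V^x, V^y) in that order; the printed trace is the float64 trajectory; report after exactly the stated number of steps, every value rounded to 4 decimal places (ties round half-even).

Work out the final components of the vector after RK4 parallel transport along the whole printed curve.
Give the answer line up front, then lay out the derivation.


Answer: V^x = -0.5000, V^y = -1.1379

gamma'(tau) = ((2/3)*tau, 0); f(tau, V)^k = -Gamma^k_ij(gamma(tau)) gamma'^i(tau) V^j; h = 1/3; intermediate values shown to 6 dp
curve data and Christoffel symbols at the stage parameters:
  tau = 0.000000: gamma = (0.250000, 0.500000), gamma' = (0.000000, 0.000000); Gamma_xxx = 0.000000, Gamma_xxy = 0.000000, Gamma_xyy = 0.275000, Gamma_yxx = 0.000000, Gamma_yxy = -0.363636, Gamma_yyy = 0.000000
  tau = 0.166667: gamma = (0.259259, 0.500000), gamma' = (0.111111, 0.000000); Gamma_xxx = 0.000000, Gamma_xxy = 0.000000, Gamma_xyy = 0.274074, Gamma_yxx = 0.000000, Gamma_yxy = -0.364865, Gamma_yyy = 0.000000
  tau = 0.333333: gamma = (0.287037, 0.500000), gamma' = (0.222222, 0.000000); Gamma_xxx = 0.000000, Gamma_xxy = 0.000000, Gamma_xyy = 0.271296, Gamma_yxx = 0.000000, Gamma_yxy = -0.368601, Gamma_yyy = 0.000000
  tau = 0.500000: gamma = (0.333333, 0.500000), gamma' = (0.333333, 0.000000); Gamma_xxx = 0.000000, Gamma_xxy = 0.000000, Gamma_xyy = 0.266667, Gamma_yxx = 0.000000, Gamma_yxy = -0.375000, Gamma_yyy = 0.000000
  tau = 0.666667: gamma = (0.398148, 0.500000), gamma' = (0.444444, 0.000000); Gamma_xxx = 0.000000, Gamma_xxy = 0.000000, Gamma_xyy = 0.260185, Gamma_yxx = 0.000000, Gamma_yxy = -0.384342, Gamma_yyy = 0.000000
  tau = 0.833333: gamma = (0.481481, 0.500000), gamma' = (0.555556, 0.000000); Gamma_xxx = 0.000000, Gamma_xxy = 0.000000, Gamma_xyy = 0.251852, Gamma_yxx = 0.000000, Gamma_yxy = -0.397059, Gamma_yyy = 0.000000
  tau = 1.000000: gamma = (0.583333, 0.500000), gamma' = (0.666667, 0.000000); Gamma_xxx = 0.000000, Gamma_xxy = 0.000000, Gamma_xyy = 0.241667, Gamma_yxx = 0.000000, Gamma_yxy = -0.413793, Gamma_yyy = 0.000000
step 0: V^x = -0.5000, V^y = -1.0000
step 1: k1 = (0.000000, 0.000000), k2 = (0.000000, -0.040541), k3 = (0.000000, -0.040814), k4 = (0.000000, -0.083026); V <- V + (h/6)(k1 + 2k2 + 2k3 + k4): V^x = -0.5000, V^y = -1.0137
step 2: k1 = (0.000000, -0.083030), k2 = (0.000000, -0.128436), k3 = (0.000000, -0.129382), k4 = (0.000000, -0.180517); V <- V + (h/6)(k1 + 2k2 + 2k3 + k4): V^x = -0.5000, V^y = -1.0569
step 3: k1 = (0.000000, -0.180545), k2 = (0.000000, -0.239786), k3 = (0.000000, -0.241964), k4 = (0.000000, -0.313819); V <- V + (h/6)(k1 + 2k2 + 2k3 + k4): V^x = -0.5000, V^y = -1.1379


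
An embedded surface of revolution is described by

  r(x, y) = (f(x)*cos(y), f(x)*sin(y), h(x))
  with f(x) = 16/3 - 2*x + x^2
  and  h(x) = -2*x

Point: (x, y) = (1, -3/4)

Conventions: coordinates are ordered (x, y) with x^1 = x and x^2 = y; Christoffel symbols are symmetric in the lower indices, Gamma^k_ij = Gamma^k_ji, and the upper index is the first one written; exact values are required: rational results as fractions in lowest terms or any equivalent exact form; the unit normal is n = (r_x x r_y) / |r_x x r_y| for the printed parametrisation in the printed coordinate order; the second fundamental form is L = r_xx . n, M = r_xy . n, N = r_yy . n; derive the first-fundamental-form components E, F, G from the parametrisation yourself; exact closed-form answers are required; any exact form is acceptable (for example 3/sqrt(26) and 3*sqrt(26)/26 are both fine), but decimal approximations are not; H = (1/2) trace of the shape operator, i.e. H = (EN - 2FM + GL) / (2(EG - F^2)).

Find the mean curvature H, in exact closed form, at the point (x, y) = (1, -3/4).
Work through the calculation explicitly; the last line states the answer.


f = 13/3, f' = 0, f'' = 2, h' = -2, h'' = 0
E = 4, F = 0, G = 169/9; answer radicand W^2 = 4
unnormalised second-form numerators: l = 4, m = 0, n = -26/3; L = l/sqrt(4), and similarly M = m/sqrt(W^2), N = n/sqrt(W^2)
H = (E*n - 2*F*m + G*l) / (2*(EG - F^2)*sqrt(W^2)); E*n - 2*F*m + G*l = 364/9, EG - F^2 = 676/9, so H = (7/26)/sqrt(4)

Answer: H = 7/52


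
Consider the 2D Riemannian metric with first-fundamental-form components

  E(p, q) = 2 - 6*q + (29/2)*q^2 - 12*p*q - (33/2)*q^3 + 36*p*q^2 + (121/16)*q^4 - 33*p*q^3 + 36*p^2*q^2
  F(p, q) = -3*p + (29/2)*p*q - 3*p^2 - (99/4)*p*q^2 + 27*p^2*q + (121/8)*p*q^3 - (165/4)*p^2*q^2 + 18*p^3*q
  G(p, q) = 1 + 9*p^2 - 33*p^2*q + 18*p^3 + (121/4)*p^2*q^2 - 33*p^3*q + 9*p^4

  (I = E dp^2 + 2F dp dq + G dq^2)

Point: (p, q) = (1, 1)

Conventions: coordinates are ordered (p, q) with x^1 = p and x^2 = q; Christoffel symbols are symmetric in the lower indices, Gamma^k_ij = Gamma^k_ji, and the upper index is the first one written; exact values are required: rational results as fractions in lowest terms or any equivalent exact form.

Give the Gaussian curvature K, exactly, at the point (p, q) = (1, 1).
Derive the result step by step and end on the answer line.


E = 457/16, F = 21/8, G = 5/4, EG - F^2 = 461/16 at the point
E_p = 63, E_q = 147/4, F_p = 171/8, F_q = -217/8, G_p = 7/2, G_q = -11/2
E_qq = -133/4, F_pq = -373/8, G_pp = 61/2
By Brioschi, K is (det M1 - det M2) divided by (EG - F^2) squared.
M1 = [[-E_qq/2 + F_pq - G_pp/2, E_p/2, F_p - E_q/2], [F_q - G_p/2, E, F], [G_q/2, F, G]] = [[-181/4, 63/2, 3], [-231/8, 457/16, 21/8], [-11/4, 21/8, 5/4]]; det M1 = -24701/64
M2 = [[0, E_q/2, G_p/2], [E_q/2, E, F], [G_p/2, F, G]] = [[0, 147/8, 7/4], [147/8, 457/16, 21/8], [7/4, 21/8, 5/4]]; det M2 = -21805/64
det M1 - det M2 = -181/4; K = -181/4 / (461/16)^2 = -11584/212521

Answer: K = -11584/212521


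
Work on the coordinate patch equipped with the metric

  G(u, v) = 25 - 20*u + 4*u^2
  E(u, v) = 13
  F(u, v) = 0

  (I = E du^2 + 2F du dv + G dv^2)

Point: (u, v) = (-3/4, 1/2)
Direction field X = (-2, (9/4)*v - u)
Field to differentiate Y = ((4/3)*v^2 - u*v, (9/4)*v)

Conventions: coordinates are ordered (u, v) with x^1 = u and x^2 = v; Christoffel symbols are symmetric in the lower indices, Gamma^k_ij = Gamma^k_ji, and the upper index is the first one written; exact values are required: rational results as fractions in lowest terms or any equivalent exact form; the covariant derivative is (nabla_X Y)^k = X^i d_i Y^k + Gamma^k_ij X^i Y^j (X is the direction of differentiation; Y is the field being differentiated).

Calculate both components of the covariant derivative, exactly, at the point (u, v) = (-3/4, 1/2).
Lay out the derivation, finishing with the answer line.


E = 13, F = 0, G = 169/4 at the point
E_u = 0, E_v = 0, F_u = 0, F_v = 0, G_u = -26, G_v = 0
EG - F^2 = 2197/4;  g^inv = (4/2197) * [[169/4, 0], [0, 13]]
first-kind symbols [ij,l] = (1/2)(d_i g_jl + d_j g_il - d_l g_ij): [uu,u] = E_u/2 = 0, [uu,v] = F_u - E_v/2 = 0, [uv,u] = E_v/2 = 0, [uv,v] = G_u/2 = -13, [vv,u] = F_v - G_u/2 = 13, [vv,v] = G_v/2 = 0
Gamma^u_ij = (G*[ij,u] - F*[ij,v])/(EG - F^2), Gamma^v_ij = (E*[ij,v] - F*[ij,u])/(EG - F^2)
Gamma_uuu = 0, Gamma_uuv = 0, Gamma_uvv = 1, Gamma_vuu = 0, Gamma_vuv = -4/13, Gamma_vvv = 0
X = (-2, 15/8), Y = (17/24, 9/8) at the point

Answer: (nabla_X Y)^u = 449/64, (nabla_X Y)^v = 1873/416


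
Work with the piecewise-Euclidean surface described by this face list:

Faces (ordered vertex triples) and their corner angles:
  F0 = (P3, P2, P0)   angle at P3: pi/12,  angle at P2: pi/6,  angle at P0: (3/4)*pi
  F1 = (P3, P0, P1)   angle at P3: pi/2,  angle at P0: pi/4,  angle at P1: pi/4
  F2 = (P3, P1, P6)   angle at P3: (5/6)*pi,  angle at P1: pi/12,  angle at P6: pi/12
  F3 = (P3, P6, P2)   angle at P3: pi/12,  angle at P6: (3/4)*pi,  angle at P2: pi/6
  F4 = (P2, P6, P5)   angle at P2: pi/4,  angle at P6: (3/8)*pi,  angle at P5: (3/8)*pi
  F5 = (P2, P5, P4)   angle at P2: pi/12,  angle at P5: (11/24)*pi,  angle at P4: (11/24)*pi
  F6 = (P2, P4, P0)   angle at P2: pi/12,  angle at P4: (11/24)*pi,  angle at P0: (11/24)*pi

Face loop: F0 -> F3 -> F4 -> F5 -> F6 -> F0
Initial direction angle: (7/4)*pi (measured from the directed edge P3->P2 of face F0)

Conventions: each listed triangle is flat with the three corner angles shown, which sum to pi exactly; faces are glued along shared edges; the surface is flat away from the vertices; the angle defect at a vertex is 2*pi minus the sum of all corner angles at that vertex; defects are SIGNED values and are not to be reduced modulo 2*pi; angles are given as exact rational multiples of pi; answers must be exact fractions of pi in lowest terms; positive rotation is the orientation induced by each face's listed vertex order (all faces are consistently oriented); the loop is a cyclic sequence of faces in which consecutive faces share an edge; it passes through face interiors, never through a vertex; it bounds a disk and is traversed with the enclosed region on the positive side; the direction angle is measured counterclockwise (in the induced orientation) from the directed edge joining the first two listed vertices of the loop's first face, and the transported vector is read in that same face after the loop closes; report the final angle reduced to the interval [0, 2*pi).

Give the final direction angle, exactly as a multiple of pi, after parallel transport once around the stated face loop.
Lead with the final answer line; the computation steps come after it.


Answer: final direction angle = pi

enclosed vertex P2: corner angles sum to (3/4)*pi, defect = 2*pi - (3/4)*pi = (5/4)*pi
the rotation equals the total enclosed defect, so the final angle is initial + defects (mod 2*pi)
final angle = (7/4)*pi + (5/4)*pi = pi (mod 2*pi)


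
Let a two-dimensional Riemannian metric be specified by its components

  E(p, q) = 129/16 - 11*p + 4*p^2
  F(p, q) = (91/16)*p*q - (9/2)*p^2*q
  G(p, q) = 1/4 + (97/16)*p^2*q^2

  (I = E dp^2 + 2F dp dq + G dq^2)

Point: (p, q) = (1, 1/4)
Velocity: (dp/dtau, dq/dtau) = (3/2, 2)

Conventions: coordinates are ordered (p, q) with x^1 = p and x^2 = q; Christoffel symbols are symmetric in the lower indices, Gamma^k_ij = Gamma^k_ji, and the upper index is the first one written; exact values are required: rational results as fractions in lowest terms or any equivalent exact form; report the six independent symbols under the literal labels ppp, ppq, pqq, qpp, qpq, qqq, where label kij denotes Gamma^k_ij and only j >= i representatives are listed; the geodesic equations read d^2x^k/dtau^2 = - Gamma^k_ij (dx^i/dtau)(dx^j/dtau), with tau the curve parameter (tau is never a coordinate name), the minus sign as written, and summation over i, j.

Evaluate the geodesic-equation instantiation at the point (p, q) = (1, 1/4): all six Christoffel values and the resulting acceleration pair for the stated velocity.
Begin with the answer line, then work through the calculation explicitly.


Answer: Gamma_ppp = -2857/2376, Gamma_ppq = -1843/9504, Gamma_pqq = 349/3456, Gamma_qpp = -445/594, Gamma_qpq = 1649/2376, Gamma_qqq = 2041/864; accelerations (d^2p/dtau^2, d^2q/dtau^2) = (8233/2376, -7085/594)

E = 17/16, F = 19/64, G = 161/256 at the point
E_p = -3, E_q = 0, F_p = -53/64, F_q = 19/16, G_p = 97/128, G_q = 97/32
EG - F^2 = 297/512;  g^inv = (512/297) * [[161/256, -19/64], [-19/64, 17/16]]
first-kind symbols [ij,l] = (1/2)(d_i g_jl + d_j g_il - d_l g_ij): [pp,p] = E_p/2 = -3/2, [pp,q] = F_p - E_q/2 = -53/64, [pq,p] = E_q/2 = 0, [pq,q] = G_p/2 = 97/256, [qq,p] = F_q - G_p/2 = 207/256, [qq,q] = G_q/2 = 97/64
Gamma^p_ij = (G*[ij,p] - F*[ij,q])/(EG - F^2), Gamma^q_ij = (E*[ij,q] - F*[ij,p])/(EG - F^2)
Gamma_ppp = -2857/2376, Gamma_ppq = -1843/9504, Gamma_pqq = 349/3456, Gamma_qpp = -445/594, Gamma_qpq = 1649/2376, Gamma_qqq = 2041/864
d^2p/dtau^2 = -(Gamma_ppp*(3/2)^2 + 2*Gamma_ppq*(3/2)*(2) + Gamma_pqq*(2)^2) = 8233/2376
d^2q/dtau^2 = -(Gamma_qpp*(3/2)^2 + 2*Gamma_qpq*(3/2)*(2) + Gamma_qqq*(2)^2) = -7085/594


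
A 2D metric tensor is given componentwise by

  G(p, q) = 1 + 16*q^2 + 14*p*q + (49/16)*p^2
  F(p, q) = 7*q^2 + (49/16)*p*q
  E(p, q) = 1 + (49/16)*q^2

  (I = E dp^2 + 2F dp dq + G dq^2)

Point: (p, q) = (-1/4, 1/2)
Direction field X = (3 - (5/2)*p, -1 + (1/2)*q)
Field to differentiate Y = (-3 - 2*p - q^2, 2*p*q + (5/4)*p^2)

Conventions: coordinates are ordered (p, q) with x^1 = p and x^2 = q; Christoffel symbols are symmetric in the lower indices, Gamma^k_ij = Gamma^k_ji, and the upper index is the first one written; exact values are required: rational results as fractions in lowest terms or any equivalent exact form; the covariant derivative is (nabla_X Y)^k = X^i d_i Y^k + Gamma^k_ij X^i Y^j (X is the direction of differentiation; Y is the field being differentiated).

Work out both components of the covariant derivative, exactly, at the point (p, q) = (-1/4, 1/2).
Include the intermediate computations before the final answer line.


E = 113/64, F = 175/128, G = 881/256 at the point
E_p = 0, E_q = 49/16, F_p = 49/32, F_q = 399/64, G_p = 175/32, G_q = 25/2
EG - F^2 = 1077/256;  g^inv = (256/1077) * [[881/256, -175/128], [-175/128, 113/64]]
first-kind symbols [ij,l] = (1/2)(d_i g_jl + d_j g_il - d_l g_ij): [pp,p] = E_p/2 = 0, [pp,q] = F_p - E_q/2 = 0, [pq,p] = E_q/2 = 49/32, [pq,q] = G_p/2 = 175/64, [qq,p] = F_q - G_p/2 = 7/2, [qq,q] = G_q/2 = 25/4
Gamma^p_ij = (G*[ij,p] - F*[ij,q])/(EG - F^2), Gamma^q_ij = (E*[ij,q] - F*[ij,p])/(EG - F^2)
Gamma_ppp = 0, Gamma_ppq = 392/1077, Gamma_pqq = 896/1077, Gamma_qpp = 0, Gamma_qpq = 700/1077, Gamma_qqq = 1600/1077
X = (29/8, -3/4), Y = (-11/4, -11/64) at the point

Answer: (nabla_X Y)^p = -404527/68928, (nabla_X Y)^q = 394469/137856


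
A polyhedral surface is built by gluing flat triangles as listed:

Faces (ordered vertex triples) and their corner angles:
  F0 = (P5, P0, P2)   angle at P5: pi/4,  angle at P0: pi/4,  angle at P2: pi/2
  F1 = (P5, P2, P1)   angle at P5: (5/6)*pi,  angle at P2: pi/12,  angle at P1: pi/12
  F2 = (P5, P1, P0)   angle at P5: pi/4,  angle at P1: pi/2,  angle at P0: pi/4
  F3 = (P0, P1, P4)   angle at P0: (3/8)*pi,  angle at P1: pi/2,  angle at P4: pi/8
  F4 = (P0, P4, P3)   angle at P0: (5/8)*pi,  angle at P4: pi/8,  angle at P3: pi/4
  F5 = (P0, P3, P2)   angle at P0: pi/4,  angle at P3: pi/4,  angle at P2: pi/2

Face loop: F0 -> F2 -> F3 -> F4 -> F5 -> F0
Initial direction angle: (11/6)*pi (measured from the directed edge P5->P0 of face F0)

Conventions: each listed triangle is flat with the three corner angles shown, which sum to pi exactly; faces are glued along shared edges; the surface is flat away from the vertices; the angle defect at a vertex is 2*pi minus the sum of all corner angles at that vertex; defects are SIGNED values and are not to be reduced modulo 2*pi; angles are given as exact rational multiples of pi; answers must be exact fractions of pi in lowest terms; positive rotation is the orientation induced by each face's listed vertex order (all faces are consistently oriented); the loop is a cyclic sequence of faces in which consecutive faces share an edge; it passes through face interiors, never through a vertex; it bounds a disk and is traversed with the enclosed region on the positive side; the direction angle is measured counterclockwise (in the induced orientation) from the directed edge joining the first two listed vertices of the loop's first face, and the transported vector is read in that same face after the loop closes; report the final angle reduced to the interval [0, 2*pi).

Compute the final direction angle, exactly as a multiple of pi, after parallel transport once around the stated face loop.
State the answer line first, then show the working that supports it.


Answer: final direction angle = pi/12

enclosed vertex P0: corner angles sum to (7/4)*pi, defect = 2*pi - (7/4)*pi = pi/4
final direction = starting direction + enclosed defect total, reduced mod 2*pi (induced orientation)
final angle = (11/6)*pi + pi/4 = pi/12 (mod 2*pi)


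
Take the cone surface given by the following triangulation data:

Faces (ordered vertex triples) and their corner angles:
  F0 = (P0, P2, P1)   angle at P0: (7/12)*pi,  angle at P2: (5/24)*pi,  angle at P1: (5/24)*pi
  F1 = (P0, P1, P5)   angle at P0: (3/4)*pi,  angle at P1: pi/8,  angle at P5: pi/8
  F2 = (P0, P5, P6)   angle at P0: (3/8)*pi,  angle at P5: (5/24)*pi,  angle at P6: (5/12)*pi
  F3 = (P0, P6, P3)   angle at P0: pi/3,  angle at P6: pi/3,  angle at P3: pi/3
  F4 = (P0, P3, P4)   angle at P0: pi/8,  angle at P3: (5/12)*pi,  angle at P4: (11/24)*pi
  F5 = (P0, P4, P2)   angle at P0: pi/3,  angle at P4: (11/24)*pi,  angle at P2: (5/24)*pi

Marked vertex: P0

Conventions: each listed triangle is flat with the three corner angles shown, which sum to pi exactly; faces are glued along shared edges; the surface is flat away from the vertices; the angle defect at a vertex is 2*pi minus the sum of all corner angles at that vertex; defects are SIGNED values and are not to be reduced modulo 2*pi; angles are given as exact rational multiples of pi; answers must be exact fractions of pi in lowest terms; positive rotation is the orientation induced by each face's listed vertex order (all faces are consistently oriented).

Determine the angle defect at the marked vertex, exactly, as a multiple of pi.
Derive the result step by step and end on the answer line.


Sum of corner angles at P0: (5/2)*pi
defect = 2*pi - (5/2)*pi

Answer: defect(P0) = -pi/2


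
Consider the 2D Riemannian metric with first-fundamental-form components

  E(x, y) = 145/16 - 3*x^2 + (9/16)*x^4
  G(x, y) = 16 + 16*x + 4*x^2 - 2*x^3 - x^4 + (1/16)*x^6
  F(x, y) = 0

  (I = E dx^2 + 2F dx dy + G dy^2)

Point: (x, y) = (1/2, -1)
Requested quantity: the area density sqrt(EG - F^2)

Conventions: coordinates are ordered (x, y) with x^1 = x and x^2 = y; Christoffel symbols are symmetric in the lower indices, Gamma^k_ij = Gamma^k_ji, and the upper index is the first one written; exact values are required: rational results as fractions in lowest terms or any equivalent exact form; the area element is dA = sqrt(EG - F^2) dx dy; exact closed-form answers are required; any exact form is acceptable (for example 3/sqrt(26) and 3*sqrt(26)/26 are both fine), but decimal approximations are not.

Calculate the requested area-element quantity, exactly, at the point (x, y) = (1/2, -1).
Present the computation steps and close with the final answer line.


E = 2137/256, F = 0, G = 25281/1024; EG - F^2 = 54025497/262144

Answer: sqrt(EG - F^2) = 159*sqrt(2137)/512


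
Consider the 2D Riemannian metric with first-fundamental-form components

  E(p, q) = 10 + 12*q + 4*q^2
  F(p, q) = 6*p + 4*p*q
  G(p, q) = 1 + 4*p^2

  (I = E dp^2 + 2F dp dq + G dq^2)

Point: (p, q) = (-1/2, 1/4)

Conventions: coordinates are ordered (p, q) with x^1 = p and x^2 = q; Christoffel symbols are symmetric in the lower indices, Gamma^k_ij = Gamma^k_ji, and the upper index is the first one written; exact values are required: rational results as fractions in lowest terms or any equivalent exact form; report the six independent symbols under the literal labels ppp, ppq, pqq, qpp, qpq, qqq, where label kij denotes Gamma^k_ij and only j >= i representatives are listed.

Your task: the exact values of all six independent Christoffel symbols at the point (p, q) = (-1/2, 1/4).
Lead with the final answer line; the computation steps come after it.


Answer: Gamma_ppp = 0, Gamma_ppq = 28/57, Gamma_pqq = 0, Gamma_qpp = 0, Gamma_qpq = -8/57, Gamma_qqq = 0

E = 53/4, F = -7/2, G = 2 at the point
E_p = 0, E_q = 14, F_p = 7, F_q = -2, G_p = -4, G_q = 0
EG - F^2 = 57/4;  g^inv = (4/57) * [[2, 7/2], [7/2, 53/4]]
first-kind symbols [ij,l] = (1/2)(d_i g_jl + d_j g_il - d_l g_ij): [pp,p] = E_p/2 = 0, [pp,q] = F_p - E_q/2 = 0, [pq,p] = E_q/2 = 7, [pq,q] = G_p/2 = -2, [qq,p] = F_q - G_p/2 = 0, [qq,q] = G_q/2 = 0
Gamma^p_ij = (G*[ij,p] - F*[ij,q])/(EG - F^2), Gamma^q_ij = (E*[ij,q] - F*[ij,p])/(EG - F^2)


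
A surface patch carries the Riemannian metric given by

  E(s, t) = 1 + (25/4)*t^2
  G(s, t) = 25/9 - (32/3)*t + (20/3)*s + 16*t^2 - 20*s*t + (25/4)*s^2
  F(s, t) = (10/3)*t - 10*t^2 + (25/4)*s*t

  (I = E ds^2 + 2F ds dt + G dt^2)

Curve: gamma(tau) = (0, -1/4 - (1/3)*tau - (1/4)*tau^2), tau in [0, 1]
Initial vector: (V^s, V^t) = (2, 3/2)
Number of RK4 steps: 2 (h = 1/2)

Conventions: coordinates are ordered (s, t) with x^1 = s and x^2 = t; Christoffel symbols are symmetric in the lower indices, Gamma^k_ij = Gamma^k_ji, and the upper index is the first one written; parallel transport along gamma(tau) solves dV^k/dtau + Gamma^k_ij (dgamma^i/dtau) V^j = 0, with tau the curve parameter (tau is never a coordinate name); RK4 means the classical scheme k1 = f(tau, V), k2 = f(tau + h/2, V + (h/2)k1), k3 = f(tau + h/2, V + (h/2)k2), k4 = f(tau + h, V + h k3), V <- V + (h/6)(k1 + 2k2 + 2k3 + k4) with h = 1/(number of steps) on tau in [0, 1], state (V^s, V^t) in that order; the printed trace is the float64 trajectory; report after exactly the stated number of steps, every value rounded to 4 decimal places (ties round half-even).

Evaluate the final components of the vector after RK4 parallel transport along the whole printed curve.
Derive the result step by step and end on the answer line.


gamma'(tau) = (0, -1/3 - (1/2)*tau); f(tau, V)^k = -Gamma^k_ij(gamma(tau)) gamma'^i(tau) V^j; h = 1/2; intermediate values shown to 6 dp
curve data and Christoffel symbols at the stage parameters:
  tau = 0.000000: gamma = (0.000000, -0.250000), gamma' = (0.000000, -0.333333); Gamma_sss = 0.000000, Gamma_sst = -0.228600, Gamma_stt = 0.365761, Gamma_tss = 0.000000, Gamma_tst = 0.853442, Gamma_ttt = -1.365507
  tau = 0.250000: gamma = (0.000000, -0.348958), gamma' = (0.000000, -0.458333); Gamma_sss = 0.000000, Gamma_sst = -0.236821, Gamma_stt = 0.378914, Gamma_tss = 0.000000, Gamma_tst = 0.740862, Gamma_ttt = -1.185380
  tau = 0.500000: gamma = (0.000000, -0.479167), gamma' = (0.000000, -0.583333); Gamma_sss = 0.000000, Gamma_sst = -0.230413, Gamma_stt = 0.368661, Gamma_tss = 0.000000, Gamma_tst = 0.625120, Gamma_ttt = -1.000192
  tau = 0.750000: gamma = (0.000000, -0.640625), gamma' = (0.000000, -0.708333); Gamma_sss = 0.000000, Gamma_sst = -0.213627, Gamma_stt = 0.341803, Gamma_tss = 0.000000, Gamma_tst = 0.519652, Gamma_ttt = -0.831443
  tau = 1.000000: gamma = (0.000000, -0.833333), gamma' = (0.000000, -0.833333); Gamma_sss = 0.000000, Gamma_sst = -0.192061, Gamma_stt = 0.307298, Gamma_tss = 0.000000, Gamma_tst = 0.430218, Gamma_ttt = -0.688348
step 0: V^s = 2.0000, V^t = 1.5000
step 1: k1 = (0.030480, -0.113792), k2 = (0.037650, -0.117781), k3 = (0.037282, -0.116631), k4 = (0.038717, -0.105040); V <- V + (h/6)(k1 + 2k2 + 2k3 + k4): V^s = 2.0183, V^t = 1.4427
step 2: k1 = (0.038986, -0.105770), k2 = (0.036014, -0.087606), k3 = (0.037226, -0.090554), k4 = (0.031850, -0.071345); V <- V + (h/6)(k1 + 2k2 + 2k3 + k4): V^s = 2.0364, V^t = 1.3982

Answer: V^s = 2.0364, V^t = 1.3982


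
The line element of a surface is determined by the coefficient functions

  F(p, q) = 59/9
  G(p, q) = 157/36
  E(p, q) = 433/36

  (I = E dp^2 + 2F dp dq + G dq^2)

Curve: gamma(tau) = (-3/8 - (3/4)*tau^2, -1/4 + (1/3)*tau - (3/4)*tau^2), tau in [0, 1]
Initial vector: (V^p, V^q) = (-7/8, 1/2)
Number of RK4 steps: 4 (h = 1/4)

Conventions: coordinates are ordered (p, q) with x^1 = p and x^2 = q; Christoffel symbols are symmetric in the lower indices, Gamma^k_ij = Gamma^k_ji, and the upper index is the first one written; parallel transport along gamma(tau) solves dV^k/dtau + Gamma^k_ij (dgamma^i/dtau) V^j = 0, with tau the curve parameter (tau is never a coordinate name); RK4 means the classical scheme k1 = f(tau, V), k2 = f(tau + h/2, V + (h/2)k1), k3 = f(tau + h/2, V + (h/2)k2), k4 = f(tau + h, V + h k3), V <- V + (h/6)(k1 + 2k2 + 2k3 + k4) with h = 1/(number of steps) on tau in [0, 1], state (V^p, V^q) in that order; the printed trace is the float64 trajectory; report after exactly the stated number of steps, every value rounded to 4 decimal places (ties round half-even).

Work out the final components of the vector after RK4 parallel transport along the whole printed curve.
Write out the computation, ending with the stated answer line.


gamma'(tau) = (-(3/2)*tau, 1/3 - (3/2)*tau); f(tau, V)^k = -Gamma^k_ij(gamma(tau)) gamma'^i(tau) V^j; h = 1/4; intermediate values shown to 6 dp
curve data and Christoffel symbols at the stage parameters:
  tau = 0.000000: gamma = (-0.375000, -0.250000), gamma' = (0.000000, 0.333333); Gamma_ppp = 0.000000, Gamma_ppq = 0.000000, Gamma_pqq = 0.000000, Gamma_qpp = 0.000000, Gamma_qpq = 0.000000, Gamma_qqq = 0.000000
  tau = 0.125000: gamma = (-0.386719, -0.220052), gamma' = (-0.187500, 0.145833); Gamma_ppp = 0.000000, Gamma_ppq = 0.000000, Gamma_pqq = 0.000000, Gamma_qpp = 0.000000, Gamma_qpq = 0.000000, Gamma_qqq = 0.000000
  tau = 0.250000: gamma = (-0.421875, -0.213542), gamma' = (-0.375000, -0.041667); Gamma_ppp = 0.000000, Gamma_ppq = 0.000000, Gamma_pqq = 0.000000, Gamma_qpp = 0.000000, Gamma_qpq = 0.000000, Gamma_qqq = 0.000000
  tau = 0.375000: gamma = (-0.480469, -0.230469), gamma' = (-0.562500, -0.229167); Gamma_ppp = 0.000000, Gamma_ppq = 0.000000, Gamma_pqq = 0.000000, Gamma_qpp = 0.000000, Gamma_qpq = 0.000000, Gamma_qqq = 0.000000
  tau = 0.500000: gamma = (-0.562500, -0.270833), gamma' = (-0.750000, -0.416667); Gamma_ppp = 0.000000, Gamma_ppq = 0.000000, Gamma_pqq = 0.000000, Gamma_qpp = 0.000000, Gamma_qpq = 0.000000, Gamma_qqq = 0.000000
  tau = 0.625000: gamma = (-0.667969, -0.334635), gamma' = (-0.937500, -0.604167); Gamma_ppp = 0.000000, Gamma_ppq = 0.000000, Gamma_pqq = 0.000000, Gamma_qpp = 0.000000, Gamma_qpq = 0.000000, Gamma_qqq = 0.000000
  tau = 0.750000: gamma = (-0.796875, -0.421875), gamma' = (-1.125000, -0.791667); Gamma_ppp = 0.000000, Gamma_ppq = 0.000000, Gamma_pqq = 0.000000, Gamma_qpp = 0.000000, Gamma_qpq = 0.000000, Gamma_qqq = 0.000000
  tau = 0.875000: gamma = (-0.949219, -0.532552), gamma' = (-1.312500, -0.979167); Gamma_ppp = 0.000000, Gamma_ppq = 0.000000, Gamma_pqq = 0.000000, Gamma_qpp = 0.000000, Gamma_qpq = 0.000000, Gamma_qqq = 0.000000
  tau = 1.000000: gamma = (-1.125000, -0.666667), gamma' = (-1.500000, -1.166667); Gamma_ppp = 0.000000, Gamma_ppq = 0.000000, Gamma_pqq = 0.000000, Gamma_qpp = 0.000000, Gamma_qpq = 0.000000, Gamma_qqq = 0.000000
step 0: V^p = -0.8750, V^q = 0.5000
step 1: k1 = (0.000000, 0.000000), k2 = (0.000000, 0.000000), k3 = (0.000000, 0.000000), k4 = (0.000000, 0.000000); V <- V + (h/6)(k1 + 2k2 + 2k3 + k4): V^p = -0.8750, V^q = 0.5000
step 2: k1 = (0.000000, 0.000000), k2 = (0.000000, 0.000000), k3 = (0.000000, 0.000000), k4 = (0.000000, 0.000000); V <- V + (h/6)(k1 + 2k2 + 2k3 + k4): V^p = -0.8750, V^q = 0.5000
step 3: k1 = (0.000000, 0.000000), k2 = (0.000000, 0.000000), k3 = (0.000000, 0.000000), k4 = (0.000000, 0.000000); V <- V + (h/6)(k1 + 2k2 + 2k3 + k4): V^p = -0.8750, V^q = 0.5000
step 4: k1 = (0.000000, 0.000000), k2 = (0.000000, 0.000000), k3 = (0.000000, 0.000000), k4 = (0.000000, 0.000000); V <- V + (h/6)(k1 + 2k2 + 2k3 + k4): V^p = -0.8750, V^q = 0.5000

Answer: V^p = -0.8750, V^q = 0.5000


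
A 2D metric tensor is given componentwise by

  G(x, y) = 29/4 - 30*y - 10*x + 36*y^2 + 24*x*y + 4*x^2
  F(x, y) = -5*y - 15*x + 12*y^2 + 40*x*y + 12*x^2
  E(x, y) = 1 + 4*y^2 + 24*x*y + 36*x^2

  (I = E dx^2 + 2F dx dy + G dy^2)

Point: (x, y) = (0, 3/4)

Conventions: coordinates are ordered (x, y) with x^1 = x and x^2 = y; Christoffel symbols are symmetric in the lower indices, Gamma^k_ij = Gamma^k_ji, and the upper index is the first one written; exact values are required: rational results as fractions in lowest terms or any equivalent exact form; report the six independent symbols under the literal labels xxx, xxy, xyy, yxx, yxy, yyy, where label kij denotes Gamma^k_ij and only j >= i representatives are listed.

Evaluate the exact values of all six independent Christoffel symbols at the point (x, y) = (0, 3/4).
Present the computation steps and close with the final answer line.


E = 13/4, F = 3, G = 5 at the point
E_x = 18, E_y = 6, F_x = 15, F_y = 13, G_x = 8, G_y = 24
EG - F^2 = 29/4;  g^inv = (4/29) * [[5, -3], [-3, 13/4]]
first-kind symbols [ij,l] = (1/2)(d_i g_jl + d_j g_il - d_l g_ij): [xx,x] = E_x/2 = 9, [xx,y] = F_x - E_y/2 = 12, [xy,x] = E_y/2 = 3, [xy,y] = G_x/2 = 4, [yy,x] = F_y - G_x/2 = 9, [yy,y] = G_y/2 = 12
Gamma^x_ij = (G*[ij,x] - F*[ij,y])/(EG - F^2), Gamma^y_ij = (E*[ij,y] - F*[ij,x])/(EG - F^2)

Answer: Gamma_xxx = 36/29, Gamma_xxy = 12/29, Gamma_xyy = 36/29, Gamma_yxx = 48/29, Gamma_yxy = 16/29, Gamma_yyy = 48/29


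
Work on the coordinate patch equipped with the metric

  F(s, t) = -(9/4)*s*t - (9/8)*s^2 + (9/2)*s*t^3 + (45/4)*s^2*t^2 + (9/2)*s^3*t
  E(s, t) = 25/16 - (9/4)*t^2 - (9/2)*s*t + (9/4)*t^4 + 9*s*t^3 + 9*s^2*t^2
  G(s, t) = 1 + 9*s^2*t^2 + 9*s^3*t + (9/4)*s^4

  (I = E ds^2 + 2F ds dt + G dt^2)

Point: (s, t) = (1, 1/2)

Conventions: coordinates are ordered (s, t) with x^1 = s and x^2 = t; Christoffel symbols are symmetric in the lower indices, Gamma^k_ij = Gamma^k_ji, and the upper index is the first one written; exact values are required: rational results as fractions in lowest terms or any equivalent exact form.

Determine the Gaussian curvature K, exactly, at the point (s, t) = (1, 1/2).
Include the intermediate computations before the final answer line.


E = 145/64, F = 27/8, G = 10, EG - F^2 = 721/64 at the point
E_s = 27/8, E_t = 81/8, F_s = 153/16, F_t = 135/8, G_s = 27, G_t = 18
E_tt = 189/4, F_st = 297/8, G_ss = 117/2
Compute both Brioschi determinants and normalise by (EG - F^2)^2.
M1 = [[-E_tt/2 + F_st - G_ss/2, E_s/2, F_s - E_t/2], [F_t - G_s/2, E, F], [G_t/2, F, G]] = [[-63/4, 27/16, 9/2], [27/8, 145/64, 27/8], [9, 27/8, 10]]; det M1 = -57249/256
M2 = [[0, E_t/2, G_s/2], [E_t/2, E, F], [G_s/2, F, G]] = [[0, 81/16, 27/2], [81/16, 145/64, 27/8], [27/2, 27/8, 10]]; det M2 = -53217/256
det M1 - det M2 = -63/4; K = -63/4 / (721/64)^2 = -9216/74263

Answer: K = -9216/74263


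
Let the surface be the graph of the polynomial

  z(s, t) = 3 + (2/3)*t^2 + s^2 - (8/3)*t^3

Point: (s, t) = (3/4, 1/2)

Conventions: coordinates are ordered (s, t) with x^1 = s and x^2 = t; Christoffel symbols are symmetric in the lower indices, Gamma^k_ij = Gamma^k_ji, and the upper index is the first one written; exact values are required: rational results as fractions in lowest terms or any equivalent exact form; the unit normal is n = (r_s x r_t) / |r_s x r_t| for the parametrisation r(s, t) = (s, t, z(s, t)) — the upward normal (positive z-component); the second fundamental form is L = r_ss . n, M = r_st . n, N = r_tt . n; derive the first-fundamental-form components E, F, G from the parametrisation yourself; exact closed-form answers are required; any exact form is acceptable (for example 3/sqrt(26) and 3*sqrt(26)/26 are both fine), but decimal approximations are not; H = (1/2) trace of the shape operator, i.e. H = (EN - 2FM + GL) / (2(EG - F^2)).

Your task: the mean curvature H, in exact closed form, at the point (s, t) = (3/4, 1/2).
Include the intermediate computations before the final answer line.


z_s = 3/2, z_t = -4/3, z_ss = 2, z_st = 0, z_tt = -20/3
E = 13/4, F = -2, G = 25/9; answer radicand W^2 = 181/36
unnormalised second-form numerators: l = 2, m = 0, n = -20/3; L = l/sqrt(181/36), and similarly M = m/sqrt(W^2), N = n/sqrt(W^2)
H = (E*n - 2*F*m + G*l) / (2*(EG - F^2)*sqrt(W^2)); E*n - 2*F*m + G*l = -145/9, EG - F^2 = 181/36, so H = (-290/181)/sqrt(181/36)

Answer: H = -1740*sqrt(181)/32761


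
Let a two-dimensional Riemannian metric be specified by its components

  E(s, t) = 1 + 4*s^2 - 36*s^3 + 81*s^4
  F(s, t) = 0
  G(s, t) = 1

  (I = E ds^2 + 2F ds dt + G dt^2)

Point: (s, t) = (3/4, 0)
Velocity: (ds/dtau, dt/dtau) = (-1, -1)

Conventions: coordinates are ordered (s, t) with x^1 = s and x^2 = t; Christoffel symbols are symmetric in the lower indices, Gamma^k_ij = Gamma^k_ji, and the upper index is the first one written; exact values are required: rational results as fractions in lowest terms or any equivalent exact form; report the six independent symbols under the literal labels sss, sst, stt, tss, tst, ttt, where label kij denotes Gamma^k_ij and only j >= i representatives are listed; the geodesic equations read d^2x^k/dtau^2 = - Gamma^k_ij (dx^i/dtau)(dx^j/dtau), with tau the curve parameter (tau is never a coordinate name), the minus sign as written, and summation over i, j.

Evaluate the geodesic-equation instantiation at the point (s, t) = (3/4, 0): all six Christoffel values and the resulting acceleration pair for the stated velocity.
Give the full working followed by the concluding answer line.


E = 3505/256, F = 0, G = 1 at the point
E_s = 1311/16, E_t = 0, F_s = 0, F_t = 0, G_s = 0, G_t = 0
EG - F^2 = 3505/256;  g^inv = (256/3505) * [[1, 0], [0, 3505/256]]
first-kind symbols [ij,l] = (1/2)(d_i g_jl + d_j g_il - d_l g_ij): [ss,s] = E_s/2 = 1311/32, [ss,t] = F_s - E_t/2 = 0, [st,s] = E_t/2 = 0, [st,t] = G_s/2 = 0, [tt,s] = F_t - G_s/2 = 0, [tt,t] = G_t/2 = 0
Gamma^s_ij = (G*[ij,s] - F*[ij,t])/(EG - F^2), Gamma^t_ij = (E*[ij,t] - F*[ij,s])/(EG - F^2)
Gamma_sss = 10488/3505, Gamma_sst = 0, Gamma_stt = 0, Gamma_tss = 0, Gamma_tst = 0, Gamma_ttt = 0
d^2s/dtau^2 = -(Gamma_sss*(-1)^2 + 2*Gamma_sst*(-1)*(-1) + Gamma_stt*(-1)^2) = -10488/3505
d^2t/dtau^2 = -(Gamma_tss*(-1)^2 + 2*Gamma_tst*(-1)*(-1) + Gamma_ttt*(-1)^2) = 0

Answer: Gamma_sss = 10488/3505, Gamma_sst = 0, Gamma_stt = 0, Gamma_tss = 0, Gamma_tst = 0, Gamma_ttt = 0; accelerations (d^2s/dtau^2, d^2t/dtau^2) = (-10488/3505, 0)


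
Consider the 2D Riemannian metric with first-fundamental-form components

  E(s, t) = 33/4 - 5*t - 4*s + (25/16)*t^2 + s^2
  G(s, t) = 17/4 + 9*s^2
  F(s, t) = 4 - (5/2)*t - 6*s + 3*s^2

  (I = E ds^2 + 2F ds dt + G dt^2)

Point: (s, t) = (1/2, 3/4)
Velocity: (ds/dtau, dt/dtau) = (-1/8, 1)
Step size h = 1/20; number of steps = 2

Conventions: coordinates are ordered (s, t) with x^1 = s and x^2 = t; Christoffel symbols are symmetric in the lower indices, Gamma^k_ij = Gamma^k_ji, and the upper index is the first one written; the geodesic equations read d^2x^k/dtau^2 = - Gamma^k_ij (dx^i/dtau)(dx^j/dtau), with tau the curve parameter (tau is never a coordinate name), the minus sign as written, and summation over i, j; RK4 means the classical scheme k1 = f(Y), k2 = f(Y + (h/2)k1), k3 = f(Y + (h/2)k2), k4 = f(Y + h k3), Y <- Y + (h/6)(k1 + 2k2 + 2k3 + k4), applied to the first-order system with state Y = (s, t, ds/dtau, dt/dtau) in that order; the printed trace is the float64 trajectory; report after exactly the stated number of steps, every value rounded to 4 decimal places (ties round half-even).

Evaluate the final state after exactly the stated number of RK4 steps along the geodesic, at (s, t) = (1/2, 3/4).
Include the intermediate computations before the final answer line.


f(Y) = (ds/dtau, dt/dtau, -Gamma^s_ij Y'^i Y'^j, -Gamma^t_ij Y'^i Y'^j) with the Gammas evaluated at the stage position; h = 0.050000; intermediate values shown to 6 dp
step 0: s = 0.5000, t = 0.7500, ds/dtau = -0.1250, dt/dtau = 1.0000
step 1:
  k1: at (s, t) = (0.500000, 0.750000), (ds/dtau, dt/dtau) = (-0.125000, 1.000000); Gamma_sss = -0.422487, Gamma_sst = -0.342365, Gamma_stt = -1.930234, Gamma_tss = -0.265336, Gamma_tst = 0.685724, Gamma_ttt = -0.037120; k1 = (-0.125000, 1.000000, 1.851245, 0.212697)
  k2: at (s, t) = (0.496875, 0.775000), (ds/dtau, dt/dtau) = (-0.078719, 1.005317); Gamma_sss = -0.434624, Gamma_sst = -0.326799, Gamma_stt = -1.954022, Gamma_tss = -0.279219, Gamma_tst = 0.681968, Gamma_ttt = -0.053771; k2 = (-0.078719, 1.005317, 1.925828, 0.164013)
  k3: at (s, t) = (0.498032, 0.775133), (ds/dtau, dt/dtau) = (-0.076854, 1.004100); Gamma_sss = -0.435002, Gamma_sst = -0.326343, Gamma_stt = -1.959151, Gamma_tss = -0.278000, Gamma_tst = 0.682305, Gamma_ttt = -0.054981; k3 = (-0.076854, 1.004100, 1.927452, 0.162381)
  k4: at (s, t) = (0.496157, 0.800205), (ds/dtau, dt/dtau) = (-0.028627, 1.008119); Gamma_sss = -0.448112, Gamma_sst = -0.309707, Gamma_stt = -1.988868, Gamma_tss = -0.290841, Gamma_tst = 0.679202, Gamma_ttt = -0.073500; k4 = (-0.028627, 1.008119, 2.003786, 0.114140)
  Y <- Y + (h/6)(k1 + 2k2 + 2k3 + k4): s = 0.4961, t = 0.8002, ds/dtau = -0.0287, dt/dtau = 1.0082
step 2:
  k1: at (s, t) = (0.496127, 0.800225), (ds/dtau, dt/dtau) = (-0.028653, 1.008164); Gamma_sss = -0.448115, Gamma_sst = -0.309704, Gamma_stt = -1.988765, Gamma_tss = -0.290884, Gamma_tst = 0.679190, Gamma_ttt = -0.073486; k1 = (-0.028653, 1.008164, 2.003843, 0.114170)
  k2: at (s, t) = (0.495411, 0.825429), (ds/dtau, dt/dtau) = (0.021443, 1.011018); Gamma_sss = -0.462257, Gamma_sst = -0.291899, Gamma_stt = -2.024455, Gamma_tss = -0.302812, Gamma_tst = 0.676773, Gamma_ttt = -0.093950; k2 = (0.021443, 1.011018, 2.082179, 0.066827)
  k3: at (s, t) = (0.496663, 0.825500), (ds/dtau, dt/dtau) = (0.023401, 1.009834); Gamma_sss = -0.462650, Gamma_sst = -0.291385, Gamma_stt = -2.030265, Gamma_tss = -0.301446, Gamma_tst = 0.677191, Gamma_ttt = -0.095301; k3 = (0.023401, 1.009834, 2.084419, 0.065344)
  k4: at (s, t) = (0.497297, 0.850716), (ds/dtau, dt/dtau) = (0.075568, 1.011431); Gamma_sss = -0.477882, Gamma_sst = -0.272254, Gamma_stt = -2.073404, Gamma_tss = -0.312187, Gamma_tst = 0.675646, Gamma_ttt = -0.118038; k4 = (0.075568, 1.011431, 2.165423, 0.019253)
  Y <- Y + (h/6)(k1 + 2k2 + 2k3 + k4): s = 0.4973, t = 0.8507, ds/dtau = 0.0755, dt/dtau = 1.0115

Answer: s = 0.4973, t = 0.8507, ds/dtau = 0.0755, dt/dtau = 1.0115


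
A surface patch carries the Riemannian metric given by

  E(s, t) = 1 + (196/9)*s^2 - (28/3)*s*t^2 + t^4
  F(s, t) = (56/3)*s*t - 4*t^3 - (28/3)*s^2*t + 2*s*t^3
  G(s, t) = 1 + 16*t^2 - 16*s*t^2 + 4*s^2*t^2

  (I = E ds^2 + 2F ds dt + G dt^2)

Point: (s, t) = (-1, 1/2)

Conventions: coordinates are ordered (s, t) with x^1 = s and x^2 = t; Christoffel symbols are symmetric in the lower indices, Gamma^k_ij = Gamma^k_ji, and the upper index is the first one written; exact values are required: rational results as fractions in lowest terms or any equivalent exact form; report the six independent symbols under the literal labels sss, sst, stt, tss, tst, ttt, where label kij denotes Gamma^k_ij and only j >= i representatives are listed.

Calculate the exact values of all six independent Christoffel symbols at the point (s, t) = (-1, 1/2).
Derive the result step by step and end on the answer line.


E = 3625/144, F = -59/4, G = 10 at the point
E_s = -413/9, E_t = 59/6, F_s = 227/12, F_t = -65/2, G_s = -6, G_t = 36
EG - F^2 = 4921/144;  g^inv = (144/4921) * [[10, 59/4], [59/4, 3625/144]]
first-kind symbols [ij,l] = (1/2)(d_i g_jl + d_j g_il - d_l g_ij): [ss,s] = E_s/2 = -413/18, [ss,t] = F_s - E_t/2 = 14, [st,s] = E_t/2 = 59/12, [st,t] = G_s/2 = -3, [tt,s] = F_t - G_s/2 = -59/2, [tt,t] = G_t/2 = 18
Gamma^s_ij = (G*[ij,s] - F*[ij,t])/(EG - F^2), Gamma^t_ij = (E*[ij,t] - F*[ij,s])/(EG - F^2)

Answer: Gamma_sss = -472/703, Gamma_sst = 708/4921, Gamma_stt = -4248/4921, Gamma_tss = 288/703, Gamma_tst = -432/4921, Gamma_ttt = 2592/4921


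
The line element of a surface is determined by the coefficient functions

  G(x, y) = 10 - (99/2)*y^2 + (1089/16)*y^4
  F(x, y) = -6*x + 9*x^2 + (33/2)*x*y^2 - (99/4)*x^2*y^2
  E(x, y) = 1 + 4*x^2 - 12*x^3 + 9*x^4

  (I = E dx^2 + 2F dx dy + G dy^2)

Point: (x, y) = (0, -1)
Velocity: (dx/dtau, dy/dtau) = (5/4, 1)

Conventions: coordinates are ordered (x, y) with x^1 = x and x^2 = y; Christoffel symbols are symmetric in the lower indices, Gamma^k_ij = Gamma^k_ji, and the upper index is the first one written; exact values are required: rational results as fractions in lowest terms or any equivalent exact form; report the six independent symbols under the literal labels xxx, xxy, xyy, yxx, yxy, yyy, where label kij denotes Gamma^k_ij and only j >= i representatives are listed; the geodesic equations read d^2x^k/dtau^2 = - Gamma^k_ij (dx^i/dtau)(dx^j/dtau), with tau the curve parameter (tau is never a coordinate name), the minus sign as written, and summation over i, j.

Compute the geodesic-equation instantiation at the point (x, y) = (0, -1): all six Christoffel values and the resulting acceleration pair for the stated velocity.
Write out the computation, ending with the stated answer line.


E = 1, F = 0, G = 457/16 at the point
E_x = 0, E_y = 0, F_x = 21/2, F_y = 0, G_x = 0, G_y = -693/4
EG - F^2 = 457/16;  g^inv = (16/457) * [[457/16, 0], [0, 1]]
first-kind symbols [ij,l] = (1/2)(d_i g_jl + d_j g_il - d_l g_ij): [xx,x] = E_x/2 = 0, [xx,y] = F_x - E_y/2 = 21/2, [xy,x] = E_y/2 = 0, [xy,y] = G_x/2 = 0, [yy,x] = F_y - G_x/2 = 0, [yy,y] = G_y/2 = -693/8
Gamma^x_ij = (G*[ij,x] - F*[ij,y])/(EG - F^2), Gamma^y_ij = (E*[ij,y] - F*[ij,x])/(EG - F^2)
Gamma_xxx = 0, Gamma_xxy = 0, Gamma_xyy = 0, Gamma_yxx = 168/457, Gamma_yxy = 0, Gamma_yyy = -1386/457
d^2x/dtau^2 = -(Gamma_xxx*(5/4)^2 + 2*Gamma_xxy*(5/4)*(1) + Gamma_xyy*(1)^2) = 0
d^2y/dtau^2 = -(Gamma_yxx*(5/4)^2 + 2*Gamma_yxy*(5/4)*(1) + Gamma_yyy*(1)^2) = 2247/914

Answer: Gamma_xxx = 0, Gamma_xxy = 0, Gamma_xyy = 0, Gamma_yxx = 168/457, Gamma_yxy = 0, Gamma_yyy = -1386/457; accelerations (d^2x/dtau^2, d^2y/dtau^2) = (0, 2247/914)
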